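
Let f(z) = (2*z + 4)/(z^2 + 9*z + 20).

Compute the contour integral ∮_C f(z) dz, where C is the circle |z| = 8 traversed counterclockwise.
By the residue theorem, ∮_C f(z) dz = 2πi · (sum of the residues of f at the poles inside |z| = 8).

The denominator factors as (z + 4)*(z + 5), so the singularities of f are simple poles at z = -4, z = -5.
  |-4|² = 16 < 64 = 8², so this pole is inside the contour.
  |-5|² = 25 < 64 = 8², so this pole is inside the contour.

With P(z) = 2*z + 4 and Q(z) = z^2 + 9*z + 20, each pole is simple, so Res(f, z₀) = P(z₀)/Q'(z₀) with Q'(z) = 2*z + 9.
  Res(f, -4) = P(-4)/Q'(-4) = (-4)/(1) = -4
  Res(f, -5) = P(-5)/Q'(-5) = (-6)/(-1) = 6

Sum of residues inside C: 2
∮_C f(z) dz = 2πi · (2) = 4*I*pi

Final answer: 4*I*pi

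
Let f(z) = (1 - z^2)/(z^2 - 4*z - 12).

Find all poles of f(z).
{-2, 6}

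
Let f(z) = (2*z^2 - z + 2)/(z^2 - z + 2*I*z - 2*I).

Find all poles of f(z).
{-2*I, 1}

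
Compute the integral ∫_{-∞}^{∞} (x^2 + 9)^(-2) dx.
Let f(z) = (z^2 + 9)^(-2). The denominator has no real zeros and deg Q - deg P = 4 ≥ 2, so the integral of f over the upper semicircle |z| = R tends to 0 as R → ∞. Closing the contour in the upper half-plane,
  ∫_{-∞}^{∞} f(x) dx = 2πi · Σ Res(f, z_k)  over the poles with Im z_k > 0.

Zeros of the denominator: z^2 + 9 = 0 gives z = ±3*I.
Upper half-plane: z = 3*I (a pole of order 2).

Write f(z) = g(z)/(z - 3*I)^2 with g(z) = (z + 3*I)^(-2). For a double pole, Res(f, z₀) = g'(z₀):
  g'(z) = -2/(z + 3*I)^3
  Res(f, 3*I) = g'(3*I) = -I/108

∫_{-∞}^{∞} f(x) dx = 2πi · (-I/108) = pi/54

Final answer: pi/54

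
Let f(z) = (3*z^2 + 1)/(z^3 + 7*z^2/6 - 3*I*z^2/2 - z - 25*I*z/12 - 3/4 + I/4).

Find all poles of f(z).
{-3/2, I/2, 1/3 + I}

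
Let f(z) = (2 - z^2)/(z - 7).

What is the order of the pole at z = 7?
1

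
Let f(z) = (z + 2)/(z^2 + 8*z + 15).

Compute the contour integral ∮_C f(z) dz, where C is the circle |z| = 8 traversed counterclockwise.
By the residue theorem, ∮_C f(z) dz = 2πi · (sum of the residues of f at the poles inside |z| = 8).

The denominator factors as (z + 3)*(z + 5), so the singularities of f are simple poles at z = -3, z = -5.
  |-3|² = 9 < 64 = 8², so this pole is inside the contour.
  |-5|² = 25 < 64 = 8², so this pole is inside the contour.

With P(z) = z + 2 and Q(z) = z^2 + 8*z + 15, each pole is simple, so Res(f, z₀) = P(z₀)/Q'(z₀) with Q'(z) = 2*z + 8.
  Res(f, -3) = P(-3)/Q'(-3) = (-1)/(2) = -1/2
  Res(f, -5) = P(-5)/Q'(-5) = (-3)/(-2) = 3/2

Sum of residues inside C: 1
∮_C f(z) dz = 2πi · (1) = 2*I*pi

Final answer: 2*I*pi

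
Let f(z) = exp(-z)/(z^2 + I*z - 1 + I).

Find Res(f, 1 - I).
Write f(z) = P(z)/Q(z) with P(z) = exp(-z) and Q(z) = z^2 + I*z - 1 + I.
The denominator factors as Q(z) = (z + 1)*(z - 1 + I), so z = 1 - I is a simple zero of Q and P is analytic there; z = 1 - I is therefore a simple pole and
  Res(f, z₀) = P(z₀)/Q'(z₀).

Q'(z) = 2*z + I, so Q'(1 - I) = 2 - I.
P(1 - I) = exp(-1 + I).

Res(f, 1 - I) = (exp(-1 + I))/(2 - I) = (2/5 + I/5)*exp(-1 + I)

Final answer: (2/5 + I/5)*exp(-1 + I)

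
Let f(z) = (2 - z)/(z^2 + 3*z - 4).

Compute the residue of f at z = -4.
Write f(z) = P(z)/Q(z) with P(z) = 2 - z and Q(z) = z^2 + 3*z - 4.
The denominator factors as Q(z) = (z - 1)*(z + 4), so z = -4 is a simple zero of Q and P is analytic there; z = -4 is therefore a simple pole and
  Res(f, z₀) = P(z₀)/Q'(z₀).

Q'(z) = 2*z + 3, so Q'(-4) = -5.
P(-4) = 6.

Res(f, -4) = (6)/(-5) = -6/5

Final answer: -6/5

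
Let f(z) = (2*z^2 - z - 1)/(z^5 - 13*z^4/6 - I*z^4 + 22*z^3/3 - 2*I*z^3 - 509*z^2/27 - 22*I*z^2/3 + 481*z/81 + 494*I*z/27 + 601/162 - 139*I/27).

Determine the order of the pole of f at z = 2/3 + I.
Factor the denominator:
  z^5 - 13*z^4/6 - I*z^4 + 22*z^3/3 - 2*I*z^3 - 509*z^2/27 - 22*I*z^2/3 + 481*z/81 + 494*I*z/27 + 601/162 - 139*I/27 = (z - 2/3 - I)^4*(z + 1/2 + 3*I)

The numerator P(z) = 2*z^2 - z - 1 has P(2/3 + I) = -25/9 + 5*I/3 ≠ 0, so no factor of (z - 2/3 - I) cancels.
Near z = 2/3 + I we can therefore write f(z) = g(z)/(z - 2/3 - I)^4 with g analytic at 2/3 + I and g(2/3 + I) ≠ 0 (g is the numerator divided by the remaining denominator factors).

Hence z = 2/3 + I is a pole of order 4.

Final answer: 4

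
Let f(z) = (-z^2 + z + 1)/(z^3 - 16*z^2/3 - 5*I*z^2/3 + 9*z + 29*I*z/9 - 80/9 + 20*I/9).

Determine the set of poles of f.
{1/3 - I, 2 + 2*I, 3 + 2*I/3}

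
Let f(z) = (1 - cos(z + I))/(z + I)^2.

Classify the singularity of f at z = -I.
removable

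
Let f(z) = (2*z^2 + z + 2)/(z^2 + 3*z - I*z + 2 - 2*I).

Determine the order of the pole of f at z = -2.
1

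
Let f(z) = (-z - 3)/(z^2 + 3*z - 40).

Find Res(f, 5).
-8/13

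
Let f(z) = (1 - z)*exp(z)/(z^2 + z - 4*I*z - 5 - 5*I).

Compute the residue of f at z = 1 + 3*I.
(-6/13 - 9*I/13)*exp(1 + 3*I)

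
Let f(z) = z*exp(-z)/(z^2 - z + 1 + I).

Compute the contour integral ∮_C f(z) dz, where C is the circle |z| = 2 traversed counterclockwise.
pi*(2/5 + 4*I/5)*exp(-I) + pi*(-2/5 + 6*I/5)*exp(-1 + I)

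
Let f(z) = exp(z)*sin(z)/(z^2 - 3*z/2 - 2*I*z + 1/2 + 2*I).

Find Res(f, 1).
Write f(z) = P(z)/Q(z) with P(z) = exp(z)*sin(z) and Q(z) = z^2 - 3*z/2 - 2*I*z + 1/2 + 2*I.
The denominator factors as Q(z) = (z - 1/2 - 2*I)*(z - 1), so z = 1 is a simple zero of Q and P is analytic there; z = 1 is therefore a simple pole and
  Res(f, z₀) = P(z₀)/Q'(z₀).

Q'(z) = 2*z - 3/2 - 2*I, so Q'(1) = 1/2 - 2*I.
P(1) = exp(1)*sin(1).

Res(f, 1) = (exp(1)*sin(1))/(1/2 - 2*I) = exp(1)*(2/17 + 8*I/17)*sin(1)

Final answer: exp(1)*(2/17 + 8*I/17)*sin(1)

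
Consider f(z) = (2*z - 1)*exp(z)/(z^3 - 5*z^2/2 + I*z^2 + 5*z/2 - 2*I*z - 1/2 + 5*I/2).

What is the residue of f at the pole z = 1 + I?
(-2/17 - 8*I/17)*exp(1 + I)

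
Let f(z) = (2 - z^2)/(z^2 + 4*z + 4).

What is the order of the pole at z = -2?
Factor the denominator:
  z^2 + 4*z + 4 = (z + 2)^2

The numerator P(z) = 2 - z^2 has P(-2) = -2 ≠ 0, so no factor of (z + 2) cancels.
Near z = -2 we can therefore write f(z) = g(z)/(z + 2)^2 with g analytic at -2 and g(-2) ≠ 0 (g is just the numerator).

Hence z = -2 is a pole of order 2.

Final answer: 2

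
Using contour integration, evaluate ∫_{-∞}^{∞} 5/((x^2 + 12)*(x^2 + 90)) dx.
Let f(z) = 5/((z^2 + 12)*(z^2 + 90)). The denominator has no real zeros and deg Q - deg P = 4 ≥ 2, so the integral of f over the upper semicircle |z| = R tends to 0 as R → ∞. Closing the contour in the upper half-plane,
  ∫_{-∞}^{∞} f(x) dx = 2πi · Σ Res(f, z_k)  over the poles with Im z_k > 0.

Zeros of the denominator: z^2 + 90 = 0 gives z = ±3*sqrt(10)*I; z^2 + 12 = 0 gives z = ±2*sqrt(3)*I.
Upper half-plane: z = 3*sqrt(10)*I, z = 2*sqrt(3)*I (simple).

Each pole is a simple zero of Q(z) = z^4 + 102*z^2 + 1080, so Res(f, z₀) = P(z₀)/Q'(z₀) with P(z) = 5, Q'(z) = 4*z^3 + 204*z:
  Res(f, 3*sqrt(10)*I) = (5)/(-468*sqrt(10)*I) = sqrt(10)*I/936
  Res(f, 2*sqrt(3)*I) = (5)/(312*sqrt(3)*I) = -5*sqrt(3)*I/936

Sum of residues: I*(-5*sqrt(3) + sqrt(10))/936
∫_{-∞}^{∞} f(x) dx = 2πi · (I*(-5*sqrt(3) + sqrt(10))/936) = pi*(-sqrt(10) + 5*sqrt(3))/468

Final answer: pi*(-sqrt(10) + 5*sqrt(3))/468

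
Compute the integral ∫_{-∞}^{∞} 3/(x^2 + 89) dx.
3*sqrt(89)*pi/89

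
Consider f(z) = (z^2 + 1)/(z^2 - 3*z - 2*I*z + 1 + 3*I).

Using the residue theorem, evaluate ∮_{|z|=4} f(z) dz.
By the residue theorem, ∮_C f(z) dz = 2πi · (sum of the residues of f at the poles inside |z| = 4).

The denominator factors as (z - 2 - I)*(z - 1 - I), so the singularities of f are simple poles at z = 2 + I, z = 1 + I.
  |2 + I|² = 5 < 16 = 4², so this pole is inside the contour.
  |1 + I|² = 2 < 16 = 4², so this pole is inside the contour.

With P(z) = z^2 + 1 and Q(z) = z^2 - 3*z - 2*I*z + 1 + 3*I, each pole is simple, so Res(f, z₀) = P(z₀)/Q'(z₀) with Q'(z) = 2*z - 3 - 2*I.
  Res(f, 2 + I) = P(2 + I)/Q'(2 + I) = (4 + 4*I)/(1) = 4 + 4*I
  Res(f, 1 + I) = P(1 + I)/Q'(1 + I) = (1 + 2*I)/(-1) = -1 - 2*I

Sum of residues inside C: 3 + 2*I
∮_C f(z) dz = 2πi · (3 + 2*I) = pi*(-4 + 6*I)

Final answer: pi*(-4 + 6*I)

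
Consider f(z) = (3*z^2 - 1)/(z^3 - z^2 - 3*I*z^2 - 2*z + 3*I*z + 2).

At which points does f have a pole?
{I, 2*I, 1}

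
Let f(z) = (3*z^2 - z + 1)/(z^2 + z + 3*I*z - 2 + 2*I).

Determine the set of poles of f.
The singularities of f are the zeros of the denominator. Factoring,
  z^2 + z + 3*I*z - 2 + 2*I = (z + 2*I)*(z + 1 + I)
so the candidates are z = -2*I, z = -1 - I.

Check the numerator P(z) = 3*z^2 - z + 1 at each one:
  P(-2*I) = -11 + 2*I ≠ 0, so z = -2*I is a (simple) pole.
  P(-1 - I) = 2 + 7*I ≠ 0, so z = -1 - I is a (simple) pole.

Poles of f: {-1 - I, -2*I}

Final answer: {-1 - I, -2*I}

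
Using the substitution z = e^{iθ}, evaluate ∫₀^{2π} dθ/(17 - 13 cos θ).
Call the integral J. The integrand is 2π-periodic and we integrate over a full period, so shifting θ does not change the value (θ → θ + π flips the sign of the trig term). Hence
  J = ∫₀^{2π} dθ/(17 + 13 cos θ).
Put z = e^{iθ}: then cos θ = (z + 1/z)/2, dθ = dz/(iz), and z runs once counterclockwise around |z| = 1:
  J = ∮_{|z|=1} 1/(17 + 13*(z + 1/z)/2) · dz/(iz) = (2/i) ∮_{|z|=1} dz/(13*z^2 + 34*z + 13).
The roots of 13*z^2 + 34*z + 13 are z = (-17 ± sqrt(17^2 - 13^2))/13, with sqrt(120) = 2*sqrt(30); their product is 1, so only z₊ = -17/13 + 2*sqrt(30)/13 lies inside the unit circle (z₋ = -17/13 - 2*sqrt(30)/13 lies outside).
z₊ is a simple zero of q(z) = 13*z^2 + 34*z + 13, so Res(1/q, z₊) = 1/q'(z₊) with q'(z) = 26*z + 34; and q'(z₊) = 13*(z₊ - z₋) = 4*sqrt(30).
Therefore J = (2/i) · 2πi · 1/(4*sqrt(30)) = 2*pi/(2*sqrt(30)) = sqrt(30)*pi/30

Final answer: sqrt(30)*pi/30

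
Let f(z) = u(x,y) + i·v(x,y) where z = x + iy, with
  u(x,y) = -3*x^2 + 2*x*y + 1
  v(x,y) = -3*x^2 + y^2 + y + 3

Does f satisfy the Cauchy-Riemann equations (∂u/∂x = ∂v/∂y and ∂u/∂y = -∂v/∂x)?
∂u/∂x = -6*x + 2*y
∂v/∂y = 2*y + 1
∂u/∂y = 2*x
∂v/∂x = -6*x
∂u/∂x ≠ ∂v/∂y and ∂u/∂y ≠ -∂v/∂x; the Cauchy-Riemann equations are not satisfied, so f is not analytic.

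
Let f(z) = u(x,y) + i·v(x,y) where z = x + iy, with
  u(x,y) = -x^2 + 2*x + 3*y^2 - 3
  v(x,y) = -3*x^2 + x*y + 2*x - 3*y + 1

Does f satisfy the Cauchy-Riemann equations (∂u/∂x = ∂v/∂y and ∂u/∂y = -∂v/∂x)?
∂u/∂x = 2 - 2*x
∂v/∂y = x - 3
∂u/∂y = 6*y
∂v/∂x = -6*x + y + 2
∂u/∂x ≠ ∂v/∂y and ∂u/∂y ≠ -∂v/∂x; the Cauchy-Riemann equations are not satisfied, so f is not analytic.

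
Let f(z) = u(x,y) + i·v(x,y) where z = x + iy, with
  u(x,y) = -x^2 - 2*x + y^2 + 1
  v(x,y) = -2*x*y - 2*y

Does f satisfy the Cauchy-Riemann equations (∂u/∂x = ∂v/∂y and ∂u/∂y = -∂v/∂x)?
∂u/∂x = -2*x - 2
∂v/∂y = -2*x - 2
∂u/∂y = 2*y
∂v/∂x = -2*y
∂u/∂x = ∂v/∂y and ∂u/∂y = -∂v/∂x hold identically; f is analytic.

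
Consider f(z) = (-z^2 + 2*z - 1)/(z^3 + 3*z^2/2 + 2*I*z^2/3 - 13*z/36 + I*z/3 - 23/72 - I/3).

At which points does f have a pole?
The singularities of f are the zeros of the denominator. Factoring,
  z^3 + 3*z^2/2 + 2*I*z^2/3 - 13*z/36 + I*z/3 - 23/72 - I/3 = (z - 1/2)*(z + 3/2 + I/3)*(z + 1/2 + I/3)
so the candidates are z = 1/2, z = -3/2 - I/3, z = -1/2 - I/3.

Check the numerator P(z) = -z^2 + 2*z - 1 at each one:
  P(1/2) = -1/4 ≠ 0, so z = 1/2 is a (simple) pole.
  P(-3/2 - I/3) = -221/36 - 5*I/3 ≠ 0, so z = -3/2 - I/3 is a (simple) pole.
  P(-1/2 - I/3) = -77/36 - I ≠ 0, so z = -1/2 - I/3 is a (simple) pole.

Poles of f: {-3/2 - I/3, -1/2 - I/3, 1/2}

Final answer: {-3/2 - I/3, -1/2 - I/3, 1/2}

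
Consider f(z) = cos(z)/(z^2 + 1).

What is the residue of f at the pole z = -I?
I*cosh(1)/2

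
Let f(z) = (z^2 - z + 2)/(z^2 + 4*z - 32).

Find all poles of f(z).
The singularities of f are the zeros of the denominator. Factoring,
  z^2 + 4*z - 32 = (z + 8)*(z - 4)
so the candidates are z = -8, z = 4.

Check the numerator P(z) = z^2 - z + 2 at each one:
  P(-8) = 74 ≠ 0, so z = -8 is a (simple) pole.
  P(4) = 14 ≠ 0, so z = 4 is a (simple) pole.

Poles of f: {-8, 4}

Final answer: {-8, 4}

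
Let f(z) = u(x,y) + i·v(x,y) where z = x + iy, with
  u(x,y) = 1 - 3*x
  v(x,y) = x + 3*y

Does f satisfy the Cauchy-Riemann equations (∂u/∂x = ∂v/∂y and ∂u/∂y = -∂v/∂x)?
∂u/∂x = -3
∂v/∂y = 3
∂u/∂y = 0
∂v/∂x = 1
∂u/∂x ≠ ∂v/∂y and ∂u/∂y ≠ -∂v/∂x; the Cauchy-Riemann equations are not satisfied, so f is not analytic.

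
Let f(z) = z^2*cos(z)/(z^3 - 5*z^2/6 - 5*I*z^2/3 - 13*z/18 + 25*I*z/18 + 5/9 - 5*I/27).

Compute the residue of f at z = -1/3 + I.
(6/29 - 74*I/87)*cos(1/3 - I)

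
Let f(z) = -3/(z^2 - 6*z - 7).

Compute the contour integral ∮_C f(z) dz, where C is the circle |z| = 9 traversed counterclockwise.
By the residue theorem, ∮_C f(z) dz = 2πi · (sum of the residues of f at the poles inside |z| = 9).

The denominator factors as (z + 1)*(z - 7), so the singularities of f are simple poles at z = -1, z = 7.
  |-1|² = 1 < 81 = 9², so this pole is inside the contour.
  |7|² = 49 < 81 = 9², so this pole is inside the contour.

With P(z) = -3 and Q(z) = z^2 - 6*z - 7, each pole is simple, so Res(f, z₀) = P(z₀)/Q'(z₀) with Q'(z) = 2*z - 6.
  Res(f, -1) = P(-1)/Q'(-1) = (-3)/(-8) = 3/8
  Res(f, 7) = P(7)/Q'(7) = (-3)/(8) = -3/8

Sum of residues inside C: 0
∮_C f(z) dz = 2πi · (0) = 0

Final answer: 0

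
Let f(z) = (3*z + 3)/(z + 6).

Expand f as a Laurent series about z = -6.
Put w = z - (-6), i.e. z = w - 6. The denominator is w, so it suffices to rewrite the numerator in powers of w.

P(z) = 3*z + 3
P(w - 6) = -15 + 3*w

Dividing each term by w:
  f = -15/w + 3

Substituting back w = z + 6:
  f(z) = -15/(z + 6) + 3

The series is finite because the numerator is a polynomial; the negative powers form the principal part, and the coefficient of 1/(z + 6) gives Res(f, -6) = -15.

Final answer: -15/(z + 6) + 3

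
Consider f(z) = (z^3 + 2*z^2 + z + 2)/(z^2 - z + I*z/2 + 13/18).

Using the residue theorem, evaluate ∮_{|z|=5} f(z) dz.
pi*(4 + 109*I/18)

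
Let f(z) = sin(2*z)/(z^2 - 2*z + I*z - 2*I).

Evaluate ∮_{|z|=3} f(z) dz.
By the residue theorem, ∮_C f(z) dz = 2πi · (sum of the residues of f at the poles inside |z| = 3).

The denominator factors as (z + I)*(z - 2), so the singularities of f are simple poles at z = -I, z = 2.
  |-I|² = 1 < 9 = 3², so this pole is inside the contour.
  |2|² = 4 < 9 = 3², so this pole is inside the contour.

With P(z) = sin(2*z) and Q(z) = z^2 - 2*z + I*z - 2*I, each pole is simple, so Res(f, z₀) = P(z₀)/Q'(z₀) with Q'(z) = 2*z - 2 + I.
  Res(f, -I) = P(-I)/Q'(-I) = (-I*sinh(2))/(-2 - I) = (1/5 + 2*I/5)*sinh(2)
  Res(f, 2) = P(2)/Q'(2) = (sin(4))/(2 + I) = (2/5 - I/5)*sin(4)

Sum of residues inside C: (2/5 - I/5)*sin(4) + (1/5 + 2*I/5)*sinh(2)
∮_C f(z) dz = 2πi · ((2/5 - I/5)*sin(4) + (1/5 + 2*I/5)*sinh(2)) = pi*(2/5 + 4*I/5)*sin(4) + pi*(-4/5 + 2*I/5)*sinh(2)

Final answer: pi*(2/5 + 4*I/5)*sin(4) + pi*(-4/5 + 2*I/5)*sinh(2)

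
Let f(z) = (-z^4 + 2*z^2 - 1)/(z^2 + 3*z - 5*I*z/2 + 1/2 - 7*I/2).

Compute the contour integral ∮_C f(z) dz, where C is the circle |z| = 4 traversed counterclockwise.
By the residue theorem, ∮_C f(z) dz = 2πi · (sum of the residues of f at the poles inside |z| = 4).

The denominator factors as (z + 2 - 3*I/2)*(z + 1 - I), so the singularities of f are simple poles at z = -2 + 3*I/2, z = -1 + I.
  |-2 + 3*I/2|² = 25/4 < 16 = 4², so this pole is inside the contour.
  |-1 + I|² = 2 < 16 = 4², so this pole is inside the contour.

With P(z) = -z^4 + 2*z^2 - 1 and Q(z) = z^2 + 3*z - 5*I*z/2 + 1/2 - 7*I/2, each pole is simple, so Res(f, z₀) = P(z₀)/Q'(z₀) with Q'(z) = 2*z + 3 - 5*I/2.
  Res(f, -2 + 3*I/2) = P(-2 + 3*I/2)/Q'(-2 + 3*I/2) = (567/16 + 9*I)/(-1 + I/2) = -99/4 - 171*I/8
  Res(f, -1 + I) = P(-1 + I)/Q'(-1 + I) = (3 - 4*I)/(1 - I/2) = 4 - 2*I

Sum of residues inside C: -83/4 - 187*I/8
∮_C f(z) dz = 2πi · (-83/4 - 187*I/8) = pi*(187/4 - 83*I/2)

Final answer: pi*(187/4 - 83*I/2)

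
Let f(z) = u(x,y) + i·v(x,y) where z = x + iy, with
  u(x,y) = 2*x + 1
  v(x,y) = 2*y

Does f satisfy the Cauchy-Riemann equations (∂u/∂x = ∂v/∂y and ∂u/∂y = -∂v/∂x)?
∂u/∂x = 2
∂v/∂y = 2
∂u/∂y = 0
∂v/∂x = 0
∂u/∂x = ∂v/∂y and ∂u/∂y = -∂v/∂x hold identically; f is analytic.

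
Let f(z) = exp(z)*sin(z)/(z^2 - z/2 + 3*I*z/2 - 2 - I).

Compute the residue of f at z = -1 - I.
(5/13 - I/13)*exp(-1 - I)*sin(1 + I)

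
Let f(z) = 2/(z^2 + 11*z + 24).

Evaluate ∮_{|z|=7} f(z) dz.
By the residue theorem, ∮_C f(z) dz = 2πi · (sum of the residues of f at the poles inside |z| = 7).

The denominator factors as (z + 8)*(z + 3), so the singularities of f are simple poles at z = -8, z = -3.
  |-8|² = 64 > 49 = 7², so this pole is outside the contour.
  |-3|² = 9 < 49 = 7², so this pole is inside the contour.

With P(z) = 2 and Q(z) = z^2 + 11*z + 24, each pole is simple, so Res(f, z₀) = P(z₀)/Q'(z₀) with Q'(z) = 2*z + 11.
  Res(f, -3) = P(-3)/Q'(-3) = (2)/(5) = 2/5

∮_C f(z) dz = 2πi · (2/5) = 4*I*pi/5

Final answer: 4*I*pi/5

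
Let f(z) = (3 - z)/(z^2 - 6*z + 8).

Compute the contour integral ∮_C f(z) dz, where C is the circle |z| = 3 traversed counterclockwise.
By the residue theorem, ∮_C f(z) dz = 2πi · (sum of the residues of f at the poles inside |z| = 3).

The denominator factors as (z - 2)*(z - 4), so the singularities of f are simple poles at z = 2, z = 4.
  |2|² = 4 < 9 = 3², so this pole is inside the contour.
  |4|² = 16 > 9 = 3², so this pole is outside the contour.

With P(z) = 3 - z and Q(z) = z^2 - 6*z + 8, each pole is simple, so Res(f, z₀) = P(z₀)/Q'(z₀) with Q'(z) = 2*z - 6.
  Res(f, 2) = P(2)/Q'(2) = (1)/(-2) = -1/2

∮_C f(z) dz = 2πi · (-1/2) = -I*pi

Final answer: -I*pi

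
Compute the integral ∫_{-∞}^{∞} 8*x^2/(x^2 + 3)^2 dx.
4*sqrt(3)*pi/3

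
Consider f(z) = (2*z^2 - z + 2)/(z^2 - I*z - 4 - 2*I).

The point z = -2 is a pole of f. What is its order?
Factor the denominator:
  z^2 - I*z - 4 - 2*I = (z + 2)*(z - 2 - I)

The numerator P(z) = 2*z^2 - z + 2 has P(-2) = 12 ≠ 0, so no factor of (z + 2) cancels.
Near z = -2 we can therefore write f(z) = g(z)/(z + 2) with g analytic at -2 and g(-2) ≠ 0 (g is the numerator divided by the remaining denominator factors).

Hence z = -2 is a pole of order 1.

Final answer: 1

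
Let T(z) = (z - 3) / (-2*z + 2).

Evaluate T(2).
Substitute z = 2:
  numerator:   (2) - 3 = -1
  denominator: -2*(2) + 2 = -2
T(2) = (-1)/(-2) = 1/2

Final answer: 1/2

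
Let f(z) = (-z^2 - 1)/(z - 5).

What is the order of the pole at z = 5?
1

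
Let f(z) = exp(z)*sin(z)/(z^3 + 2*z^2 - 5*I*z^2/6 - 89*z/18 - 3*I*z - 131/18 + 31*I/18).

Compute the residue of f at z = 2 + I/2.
Write f(z) = P(z)/Q(z) with P(z) = exp(z)*sin(z) and Q(z) = z^3 + 2*z^2 - 5*I*z^2/6 - 89*z/18 - 3*I*z - 131/18 + 31*I/18.
The denominator factors as Q(z) = (z + 1 - 2*I/3)*(z + 3 + I/3)*(z - 2 - I/2), so z = 2 + I/2 is a simple zero of Q and P is analytic there; z = 2 + I/2 is therefore a simple pole and
  Res(f, z₀) = P(z₀)/Q'(z₀).

Q'(z) = 3*z^2 + 4*z - 5*I*z/3 - 89/18 - 3*I, so Q'(2 + I/2) = 545/36 + 5*I/3.
P(2 + I/2) = exp(2 + I/2)*sin(2 + I/2).

Res(f, 2 + I/2) = (exp(2 + I/2)*sin(2 + I/2))/(545/36 + 5*I/3) = (3924/60125 - 432*I/60125)*exp(2 + I/2)*sin(2 + I/2)

Final answer: (3924/60125 - 432*I/60125)*exp(2 + I/2)*sin(2 + I/2)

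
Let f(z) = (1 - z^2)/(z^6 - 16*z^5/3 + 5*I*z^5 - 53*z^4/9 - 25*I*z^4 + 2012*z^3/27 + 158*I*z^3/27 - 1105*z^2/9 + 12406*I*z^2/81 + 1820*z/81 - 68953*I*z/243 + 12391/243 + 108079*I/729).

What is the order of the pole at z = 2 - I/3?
Factor the denominator:
  z^6 - 16*z^5/3 + 5*I*z^5 - 53*z^4/9 - 25*I*z^4 + 2012*z^3/27 + 158*I*z^3/27 - 1105*z^2/9 + 12406*I*z^2/81 + 1820*z/81 - 68953*I*z/243 + 12391/243 + 108079*I/729 = (z - 2 + I/3)^4*(z + 3 + 2*I/3)*(z - 1/3 + 3*I)

The numerator P(z) = 1 - z^2 has P(2 - I/3) = -26/9 + 4*I/3 ≠ 0, so no factor of (z - 2 + I/3) cancels.
Near z = 2 - I/3 we can therefore write f(z) = g(z)/(z - 2 + I/3)^4 with g analytic at 2 - I/3 and g(2 - I/3) ≠ 0 (g is the numerator divided by the remaining denominator factors).

Hence z = 2 - I/3 is a pole of order 4.

Final answer: 4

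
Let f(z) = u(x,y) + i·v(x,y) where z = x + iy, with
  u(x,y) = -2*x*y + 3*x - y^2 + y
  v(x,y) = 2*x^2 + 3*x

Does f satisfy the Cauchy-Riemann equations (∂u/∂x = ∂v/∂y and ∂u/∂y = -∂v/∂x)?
∂u/∂x = 3 - 2*y
∂v/∂y = 0
∂u/∂y = -2*x - 2*y + 1
∂v/∂x = 4*x + 3
∂u/∂x ≠ ∂v/∂y and ∂u/∂y ≠ -∂v/∂x; the Cauchy-Riemann equations are not satisfied, so f is not analytic.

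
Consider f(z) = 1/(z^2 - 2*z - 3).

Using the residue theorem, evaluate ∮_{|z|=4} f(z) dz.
0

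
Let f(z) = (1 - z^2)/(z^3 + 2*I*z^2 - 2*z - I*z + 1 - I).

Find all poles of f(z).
{-1 - I, -I}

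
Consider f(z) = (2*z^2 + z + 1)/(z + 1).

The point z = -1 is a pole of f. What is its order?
Factor the denominator:
  z + 1 = (z + 1)

The numerator P(z) = 2*z^2 + z + 1 has P(-1) = 2 ≠ 0, so no factor of (z + 1) cancels.
Near z = -1 we can therefore write f(z) = g(z)/(z + 1) with g analytic at -1 and g(-1) ≠ 0 (g is just the numerator).

Hence z = -1 is a pole of order 1.

Final answer: 1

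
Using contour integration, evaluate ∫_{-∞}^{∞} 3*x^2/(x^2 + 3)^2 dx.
sqrt(3)*pi/2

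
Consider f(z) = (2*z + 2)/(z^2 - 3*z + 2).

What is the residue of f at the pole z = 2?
Write f(z) = P(z)/Q(z) with P(z) = 2*z + 2 and Q(z) = z^2 - 3*z + 2.
The denominator factors as Q(z) = (z - 2)*(z - 1), so z = 2 is a simple zero of Q and P is analytic there; z = 2 is therefore a simple pole and
  Res(f, z₀) = P(z₀)/Q'(z₀).

Q'(z) = 2*z - 3, so Q'(2) = 1.
P(2) = 6.

Res(f, 2) = (6)/(1) = 6

Final answer: 6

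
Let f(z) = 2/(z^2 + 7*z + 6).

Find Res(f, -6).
Write f(z) = P(z)/Q(z) with P(z) = 2 and Q(z) = z^2 + 7*z + 6.
The denominator factors as Q(z) = (z + 1)*(z + 6), so z = -6 is a simple zero of Q and P is analytic there; z = -6 is therefore a simple pole and
  Res(f, z₀) = P(z₀)/Q'(z₀).

Q'(z) = 2*z + 7, so Q'(-6) = -5.
P(-6) = 2.

Res(f, -6) = (2)/(-5) = -2/5

Final answer: -2/5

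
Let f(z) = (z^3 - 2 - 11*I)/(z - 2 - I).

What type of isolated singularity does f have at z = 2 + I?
The numerator vanishes at z = 2 + I ((2 + I)^3 = 2 + 11*I), so it is divisible by z - 2 - I:
  z^3 - 2 - 11*I = (z - 2 - I)*(z^2 + 2*z + I*z + 3 + 4*I)
Hence for z ≠ 2 + I, f(z) = z^2 + 2*z + I*z + 3 + 4*I, a polynomial, and lim_{z→2 + I} f(z) = 9 + 12*I is finite.
So the singularity is removable.

Final answer: removable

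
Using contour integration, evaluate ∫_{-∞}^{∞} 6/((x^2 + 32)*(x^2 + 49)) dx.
Let f(z) = 6/((z^2 + 32)*(z^2 + 49)). The denominator has no real zeros and deg Q - deg P = 4 ≥ 2, so the integral of f over the upper semicircle |z| = R tends to 0 as R → ∞. Closing the contour in the upper half-plane,
  ∫_{-∞}^{∞} f(x) dx = 2πi · Σ Res(f, z_k)  over the poles with Im z_k > 0.

Zeros of the denominator: z^2 + 32 = 0 gives z = ±4*sqrt(2)*I; z^2 + 49 = 0 gives z = ±7*I.
Upper half-plane: z = 7*I, z = 4*sqrt(2)*I (simple).

Each pole is a simple zero of Q(z) = z^4 + 81*z^2 + 1568, so Res(f, z₀) = P(z₀)/Q'(z₀) with P(z) = 6, Q'(z) = 4*z^3 + 162*z:
  Res(f, 7*I) = (6)/(-238*I) = 3*I/119
  Res(f, 4*sqrt(2)*I) = (6)/(136*sqrt(2)*I) = -3*sqrt(2)*I/136

Sum of residues: 3*I*(8 - 7*sqrt(2))/952
∫_{-∞}^{∞} f(x) dx = 2πi · (3*I*(8 - 7*sqrt(2))/952) = 3*pi*(-8 + 7*sqrt(2))/476

Final answer: 3*pi*(-8 + 7*sqrt(2))/476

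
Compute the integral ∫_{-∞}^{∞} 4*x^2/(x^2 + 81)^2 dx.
2*pi/9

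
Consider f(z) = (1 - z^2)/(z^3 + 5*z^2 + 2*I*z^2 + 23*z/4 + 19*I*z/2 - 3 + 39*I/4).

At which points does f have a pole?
{-3 + I/2, -2 - I, -3*I/2}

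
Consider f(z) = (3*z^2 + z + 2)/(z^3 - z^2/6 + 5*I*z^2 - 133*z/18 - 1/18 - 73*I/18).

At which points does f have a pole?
The singularities of f are the zeros of the denominator. Factoring,
  z^3 - z^2/6 + 5*I*z^2 - 133*z/18 - 1/18 - 73*I/18 = (z - 1/2 + I)*(z + 2/3 + I)*(z - 1/3 + 3*I)
so the candidates are z = 1/2 - I, z = -2/3 - I, z = 1/3 - 3*I.

Check the numerator P(z) = 3*z^2 + z + 2 at each one:
  P(1/2 - I) = 1/4 - 4*I ≠ 0, so z = 1/2 - I is a (simple) pole.
  P(-2/3 - I) = -1/3 + 3*I ≠ 0, so z = -2/3 - I is a (simple) pole.
  P(1/3 - 3*I) = -73/3 - 9*I ≠ 0, so z = 1/3 - 3*I is a (simple) pole.

Poles of f: {-2/3 - I, 1/3 - 3*I, 1/2 - I}

Final answer: {-2/3 - I, 1/3 - 3*I, 1/2 - I}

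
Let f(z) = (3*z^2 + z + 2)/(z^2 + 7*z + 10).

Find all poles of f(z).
The singularities of f are the zeros of the denominator. Factoring,
  z^2 + 7*z + 10 = (z + 5)*(z + 2)
so the candidates are z = -5, z = -2.

Check the numerator P(z) = 3*z^2 + z + 2 at each one:
  P(-5) = 72 ≠ 0, so z = -5 is a (simple) pole.
  P(-2) = 12 ≠ 0, so z = -2 is a (simple) pole.

Poles of f: {-5, -2}

Final answer: {-5, -2}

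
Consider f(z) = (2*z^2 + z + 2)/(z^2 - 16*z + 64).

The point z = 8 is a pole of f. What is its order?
Factor the denominator:
  z^2 - 16*z + 64 = (z - 8)^2

The numerator P(z) = 2*z^2 + z + 2 has P(8) = 138 ≠ 0, so no factor of (z - 8) cancels.
Near z = 8 we can therefore write f(z) = g(z)/(z - 8)^2 with g analytic at 8 and g(8) ≠ 0 (g is just the numerator).

Hence z = 8 is a pole of order 2.

Final answer: 2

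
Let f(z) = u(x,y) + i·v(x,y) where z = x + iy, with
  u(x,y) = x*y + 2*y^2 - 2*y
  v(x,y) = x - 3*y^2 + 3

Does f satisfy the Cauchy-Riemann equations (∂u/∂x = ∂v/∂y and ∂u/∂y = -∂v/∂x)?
∂u/∂x = y
∂v/∂y = -6*y
∂u/∂y = x + 4*y - 2
∂v/∂x = 1
∂u/∂x ≠ ∂v/∂y and ∂u/∂y ≠ -∂v/∂x; the Cauchy-Riemann equations are not satisfied, so f is not analytic.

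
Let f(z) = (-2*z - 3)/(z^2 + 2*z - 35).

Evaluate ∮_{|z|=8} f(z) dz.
-4*I*pi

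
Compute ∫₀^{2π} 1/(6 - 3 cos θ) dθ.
Call the integral J. The integrand is 2π-periodic and we integrate over a full period, so shifting θ does not change the value (θ → θ + π flips the sign of the trig term). Hence
  J = ∫₀^{2π} dθ/(6 + 3 cos θ).
Put z = e^{iθ}: then cos θ = (z + 1/z)/2, dθ = dz/(iz), and z runs once counterclockwise around |z| = 1:
  J = ∮_{|z|=1} 1/(6 + 3*(z + 1/z)/2) · dz/(iz) = (2/i) ∮_{|z|=1} dz/(3*z^2 + 12*z + 3).
The roots of 3*z^2 + 12*z + 3 are z = (-6 ± sqrt(6^2 - 3^2))/3, with sqrt(27) = 3*sqrt(3); their product is 1, so only z₊ = -2 + sqrt(3) lies inside the unit circle (z₋ = -2 - sqrt(3) lies outside).
z₊ is a simple zero of q(z) = 3*z^2 + 12*z + 3, so Res(1/q, z₊) = 1/q'(z₊) with q'(z) = 6*z + 12; and q'(z₊) = 3*(z₊ - z₋) = 6*sqrt(3).
Therefore J = (2/i) · 2πi · 1/(6*sqrt(3)) = 2*pi/(3*sqrt(3)) = 2*sqrt(3)*pi/9

Final answer: 2*sqrt(3)*pi/9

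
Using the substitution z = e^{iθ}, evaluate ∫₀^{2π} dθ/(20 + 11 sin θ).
2*sqrt(31)*pi/93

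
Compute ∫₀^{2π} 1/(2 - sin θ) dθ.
Call the integral J. The integrand is 2π-periodic and we integrate over a full period, so shifting θ does not change the value (θ → θ + π/2 turns sin θ into cos θ; θ → θ + π flips the sign of the trig term). Hence
  J = ∫₀^{2π} dθ/(2 + cos θ).
Put z = e^{iθ}: then cos θ = (z + 1/z)/2, dθ = dz/(iz), and z runs once counterclockwise around |z| = 1:
  J = ∮_{|z|=1} 1/(2 + (z + 1/z)/2) · dz/(iz) = (2/i) ∮_{|z|=1} dz/(z^2 + 4*z + 1).
The roots of z^2 + 4*z + 1 are z = (-2 ± sqrt(2^2 - 1^2)), with sqrt(3) = sqrt(3); their product is 1, so only z₊ = -2 + sqrt(3) lies inside the unit circle (z₋ = -2 - sqrt(3) lies outside).
z₊ is a simple zero of q(z) = z^2 + 4*z + 1, so Res(1/q, z₊) = 1/q'(z₊) with q'(z) = 2*z + 4; and q'(z₊) = (z₊ - z₋) = 2*sqrt(3).
Therefore J = (2/i) · 2πi · 1/(2*sqrt(3)) = 2*pi/(sqrt(3)) = 2*sqrt(3)*pi/3

Final answer: 2*sqrt(3)*pi/3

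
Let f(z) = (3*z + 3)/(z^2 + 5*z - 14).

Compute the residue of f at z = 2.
Write f(z) = P(z)/Q(z) with P(z) = 3*z + 3 and Q(z) = z^2 + 5*z - 14.
The denominator factors as Q(z) = (z - 2)*(z + 7), so z = 2 is a simple zero of Q and P is analytic there; z = 2 is therefore a simple pole and
  Res(f, z₀) = P(z₀)/Q'(z₀).

Q'(z) = 2*z + 5, so Q'(2) = 9.
P(2) = 9.

Res(f, 2) = (9)/(9) = 1

Final answer: 1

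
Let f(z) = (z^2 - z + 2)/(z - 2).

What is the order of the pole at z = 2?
1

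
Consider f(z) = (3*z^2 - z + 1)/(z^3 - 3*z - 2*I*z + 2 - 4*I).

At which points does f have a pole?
The singularities of f are the zeros of the denominator. Factoring,
  z^3 - 3*z - 2*I*z + 2 - 4*I = (z + 2)*(z + I)*(z - 2 - I)
so the candidates are z = -2, z = -I, z = 2 + I.

Check the numerator P(z) = 3*z^2 - z + 1 at each one:
  P(-2) = 15 ≠ 0, so z = -2 is a (simple) pole.
  P(-I) = -2 + I ≠ 0, so z = -I is a (simple) pole.
  P(2 + I) = 8 + 11*I ≠ 0, so z = 2 + I is a (simple) pole.

Poles of f: {-2, -I, 2 + I}

Final answer: {-2, -I, 2 + I}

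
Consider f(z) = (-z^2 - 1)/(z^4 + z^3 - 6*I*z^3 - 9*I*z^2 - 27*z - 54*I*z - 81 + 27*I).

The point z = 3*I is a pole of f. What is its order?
Factor the denominator:
  z^4 + z^3 - 6*I*z^3 - 9*I*z^2 - 27*z - 54*I*z - 81 + 27*I = (z - 3*I)^3*(z + 1 + 3*I)

The numerator P(z) = -z^2 - 1 has P(3*I) = 8 ≠ 0, so no factor of (z - 3*I) cancels.
Near z = 3*I we can therefore write f(z) = g(z)/(z - 3*I)^3 with g analytic at 3*I and g(3*I) ≠ 0 (g is the numerator divided by the remaining denominator factors).

Hence z = 3*I is a pole of order 3.

Final answer: 3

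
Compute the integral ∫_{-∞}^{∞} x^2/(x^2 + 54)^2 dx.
Let f(z) = z^2/(z^2 + 54)^2. The denominator has no real zeros and deg Q - deg P = 2 ≥ 2, so the integral of f over the upper semicircle |z| = R tends to 0 as R → ∞. Closing the contour in the upper half-plane,
  ∫_{-∞}^{∞} f(x) dx = 2πi · Σ Res(f, z_k)  over the poles with Im z_k > 0.

Zeros of the denominator: z^2 + 54 = 0 gives z = ±3*sqrt(6)*I.
Upper half-plane: z = 3*sqrt(6)*I (a pole of order 2).

Write f(z) = g(z)/(z - 3*sqrt(6)*I)^2 with g(z) = z^2/(z + 3*sqrt(6)*I)^2. For a double pole, Res(f, z₀) = g'(z₀):
  g'(z) = 6*sqrt(6)*I*z/(z + 3*sqrt(6)*I)^3
  Res(f, 3*sqrt(6)*I) = g'(3*sqrt(6)*I) = -sqrt(6)*I/72

∫_{-∞}^{∞} f(x) dx = 2πi · (-sqrt(6)*I/72) = sqrt(6)*pi/36

Final answer: sqrt(6)*pi/36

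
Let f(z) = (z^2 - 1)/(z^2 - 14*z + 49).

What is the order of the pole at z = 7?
2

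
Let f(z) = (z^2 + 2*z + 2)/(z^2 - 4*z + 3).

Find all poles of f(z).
{1, 3}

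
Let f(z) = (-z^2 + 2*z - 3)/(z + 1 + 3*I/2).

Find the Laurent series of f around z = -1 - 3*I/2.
Put w = z - (-1 - 3*I/2), i.e. z = w - 1 - 3*I/2. The denominator is w, so it suffices to rewrite the numerator in powers of w.

P(z) = -z^2 + 2*z - 3
P(w - 1 - 3*I/2) = -15/4 - 6*I + (4 + 3*I)*w - w^2

Dividing each term by w:
  f = (-15/4 - 6*I)/w + 4 + 3*I - w

Substituting back w = z + 1 + 3*I/2:
  f(z) = (-15/4 - 6*I)/(z + 1 + 3*I/2) + 4 + 3*I - (z + 1 + 3*I/2)

The series is finite because the numerator is a polynomial; the negative powers form the principal part, and the coefficient of 1/(z + 1 + 3*I/2) gives Res(f, -1 - 3*I/2) = -15/4 - 6*I.

Final answer: (-15/4 - 6*I)/(z + 1 + 3*I/2) + 4 + 3*I - (z + 1 + 3*I/2)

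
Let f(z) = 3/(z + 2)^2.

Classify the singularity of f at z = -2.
Write f(z) = g(z)/(z + 2)^2 with g(z) = 3.
g is entire and g(-2) = 3 ≠ 0, so no factor of (z + 2) cancels: the Laurent expansion of f about z = -2 starts at the power -2, i.e. lim_{z→z₀} (z - z₀)^2 f(z) = 3 is finite and nonzero.
So z = -2 is a pole of order 2.

Final answer: pole of order 2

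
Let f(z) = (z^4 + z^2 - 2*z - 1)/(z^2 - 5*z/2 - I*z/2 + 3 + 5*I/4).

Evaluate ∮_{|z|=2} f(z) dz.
By the residue theorem, ∮_C f(z) dz = 2πi · (sum of the residues of f at the poles inside |z| = 2).

The denominator factors as (z - 3/2 + I)*(z - 1 - 3*I/2), so the singularities of f are simple poles at z = 3/2 - I, z = 1 + 3*I/2.
  |3/2 - I|² = 13/4 < 4 = 2², so this pole is inside the contour.
  |1 + 3*I/2|² = 13/4 < 4 = 2², so this pole is inside the contour.

With P(z) = z^4 + z^2 - 2*z - 1 and Q(z) = z^2 - 5*z/2 - I*z/2 + 3 + 5*I/4, each pole is simple, so Res(f, z₀) = P(z₀)/Q'(z₀) with Q'(z) = 2*z - 5/2 - I/2.
  Res(f, 3/2 - I) = P(3/2 - I)/Q'(3/2 - I) = (-163/16 - 17*I/2)/(1/2 - 5*I/2) = 517/208 - 951*I/208
  Res(f, 1 + 3*I/2) = P(1 + 3*I/2)/Q'(1 + 3*I/2) = (-187/16 - 15*I/2)/(-1/2 + 5*I/2) = -413/208 + 1055*I/208

Sum of residues inside C: 1/2 + I/2
∮_C f(z) dz = 2πi · (1/2 + I/2) = pi*(-1 + I)

Final answer: pi*(-1 + I)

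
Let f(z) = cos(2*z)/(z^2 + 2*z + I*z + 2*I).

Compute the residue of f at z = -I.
Write f(z) = P(z)/Q(z) with P(z) = cos(2*z) and Q(z) = z^2 + 2*z + I*z + 2*I.
The denominator factors as Q(z) = (z + 2)*(z + I), so z = -I is a simple zero of Q and P is analytic there; z = -I is therefore a simple pole and
  Res(f, z₀) = P(z₀)/Q'(z₀).

Q'(z) = 2*z + 2 + I, so Q'(-I) = 2 - I.
P(-I) = cosh(2).

Res(f, -I) = (cosh(2))/(2 - I) = (2/5 + I/5)*cosh(2)

Final answer: (2/5 + I/5)*cosh(2)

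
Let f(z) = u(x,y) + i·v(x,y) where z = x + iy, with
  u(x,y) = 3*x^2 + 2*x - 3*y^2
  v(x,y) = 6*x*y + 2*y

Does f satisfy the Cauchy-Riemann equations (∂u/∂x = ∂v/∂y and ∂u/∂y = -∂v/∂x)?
∂u/∂x = 6*x + 2
∂v/∂y = 6*x + 2
∂u/∂y = -6*y
∂v/∂x = 6*y
∂u/∂x = ∂v/∂y and ∂u/∂y = -∂v/∂x hold identically; f is analytic.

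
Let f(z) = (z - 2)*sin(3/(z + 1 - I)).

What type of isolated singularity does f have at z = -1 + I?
Let u = z + 1 - I. Then
  sin(3/u) = Σ_{k≥0} (-1)^k (3)^(2k+1)/((2k+1)!·u^(2k+1)) = 3/u - 9/(2*u^3) + 81/(40*u^5) + ...
which has infinitely many negative powers of u, so sin(3/(z + 1 - I)) has an essential singularity at z = -1 + I.
The extra factor z - 2 is a nonzero polynomial; if the product had at most a pole at z = -1 + I, dividing by that polynomial would leave sin(3/(z + 1 - I)) with at most a pole too — contradiction. (Equivalently, the product's Laurent series still has infinitely many negative powers.)
So the singularity is essential.

Final answer: essential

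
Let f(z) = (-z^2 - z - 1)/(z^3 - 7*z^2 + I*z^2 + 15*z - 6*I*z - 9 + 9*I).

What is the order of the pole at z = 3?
2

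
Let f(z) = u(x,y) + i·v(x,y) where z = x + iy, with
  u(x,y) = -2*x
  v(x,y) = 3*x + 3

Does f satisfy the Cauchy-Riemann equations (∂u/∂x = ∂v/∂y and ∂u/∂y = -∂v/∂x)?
∂u/∂x = -2
∂v/∂y = 0
∂u/∂y = 0
∂v/∂x = 3
∂u/∂x ≠ ∂v/∂y and ∂u/∂y ≠ -∂v/∂x; the Cauchy-Riemann equations are not satisfied, so f is not analytic.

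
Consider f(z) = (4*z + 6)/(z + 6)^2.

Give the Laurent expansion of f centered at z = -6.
-18/(z + 6)^2 + 4/(z + 6)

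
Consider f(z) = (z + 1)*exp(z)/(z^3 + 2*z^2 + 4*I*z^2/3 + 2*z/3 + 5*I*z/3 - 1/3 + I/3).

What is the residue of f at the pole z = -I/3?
(9/13 - 6*I/13)*exp(-I/3)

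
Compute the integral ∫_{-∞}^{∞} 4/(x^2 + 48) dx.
Let f(z) = 4/(z^2 + 48). The denominator has no real zeros and deg Q - deg P = 2 ≥ 2, so the integral of f over the upper semicircle |z| = R tends to 0 as R → ∞. Closing the contour in the upper half-plane,
  ∫_{-∞}^{∞} f(x) dx = 2πi · Σ Res(f, z_k)  over the poles with Im z_k > 0.

Zeros of the denominator: z^2 + 48 = 0 gives z = ±4*sqrt(3)*I.
Upper half-plane: z = 4*sqrt(3)*I (simple).

Each pole is a simple zero of Q(z) = z^2 + 48, so Res(f, z₀) = P(z₀)/Q'(z₀) with P(z) = 4, Q'(z) = 2*z:
  Res(f, 4*sqrt(3)*I) = (4)/(8*sqrt(3)*I) = -sqrt(3)*I/6

∫_{-∞}^{∞} f(x) dx = 2πi · (-sqrt(3)*I/6) = sqrt(3)*pi/3

Final answer: sqrt(3)*pi/3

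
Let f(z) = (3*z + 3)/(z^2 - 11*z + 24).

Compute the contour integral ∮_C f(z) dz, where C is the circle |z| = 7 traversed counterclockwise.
By the residue theorem, ∮_C f(z) dz = 2πi · (sum of the residues of f at the poles inside |z| = 7).

The denominator factors as (z - 3)*(z - 8), so the singularities of f are simple poles at z = 3, z = 8.
  |3|² = 9 < 49 = 7², so this pole is inside the contour.
  |8|² = 64 > 49 = 7², so this pole is outside the contour.

With P(z) = 3*z + 3 and Q(z) = z^2 - 11*z + 24, each pole is simple, so Res(f, z₀) = P(z₀)/Q'(z₀) with Q'(z) = 2*z - 11.
  Res(f, 3) = P(3)/Q'(3) = (12)/(-5) = -12/5

∮_C f(z) dz = 2πi · (-12/5) = -24*I*pi/5

Final answer: -24*I*pi/5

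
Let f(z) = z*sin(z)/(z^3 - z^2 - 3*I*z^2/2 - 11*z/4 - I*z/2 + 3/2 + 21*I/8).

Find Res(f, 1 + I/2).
Write f(z) = P(z)/Q(z) with P(z) = z*sin(z) and Q(z) = z^3 - z^2 - 3*I*z^2/2 - 11*z/4 - I*z/2 + 3/2 + 21*I/8.
The denominator factors as Q(z) = (z - 3/2 - I)*(z + 3/2)*(z - 1 - I/2), so z = 1 + I/2 is a simple zero of Q and P is analytic there; z = 1 + I/2 is therefore a simple pole and
  Res(f, z₀) = P(z₀)/Q'(z₀).

Q'(z) = 3*z^2 - 2*z - 3*I*z - 11/4 - I/2, so Q'(1 + I/2) = -1 - 3*I/2.
P(1 + I/2) = (1 + I/2)*sin(1 + I/2).

Res(f, 1 + I/2) = ((1 + I/2)*sin(1 + I/2))/(-1 - 3*I/2) = (-7/13 + 4*I/13)*sin(1 + I/2)

Final answer: (-7/13 + 4*I/13)*sin(1 + I/2)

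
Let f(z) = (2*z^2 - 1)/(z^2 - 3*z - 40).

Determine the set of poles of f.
The singularities of f are the zeros of the denominator. Factoring,
  z^2 - 3*z - 40 = (z + 5)*(z - 8)
so the candidates are z = -5, z = 8.

Check the numerator P(z) = 2*z^2 - 1 at each one:
  P(-5) = 49 ≠ 0, so z = -5 is a (simple) pole.
  P(8) = 127 ≠ 0, so z = 8 is a (simple) pole.

Poles of f: {-5, 8}

Final answer: {-5, 8}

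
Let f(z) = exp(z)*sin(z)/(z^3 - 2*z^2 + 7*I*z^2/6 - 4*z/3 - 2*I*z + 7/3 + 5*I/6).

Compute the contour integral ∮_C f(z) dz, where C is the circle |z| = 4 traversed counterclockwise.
exp(1)*pi*(3/25 - 21*I/25)*sin(1) + pi*(-189/1625 - 477*I/1625)*exp(-1 - 2*I/3)*sin(1 + 2*I/3) + pi*(-384/1625 + 888*I/1625)*exp(2 - I/2)*sin(2 - I/2)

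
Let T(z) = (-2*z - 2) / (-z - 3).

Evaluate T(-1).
Substitute z = -1:
  numerator:   -2*(-1) - 2 = 0
  denominator: -(-1) - 3 = -2
T(-1) = (0)/(-2) = 0

Final answer: 0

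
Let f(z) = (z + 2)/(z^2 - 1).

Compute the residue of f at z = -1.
Write f(z) = P(z)/Q(z) with P(z) = z + 2 and Q(z) = z^2 - 1.
The denominator factors as Q(z) = (z + 1)*(z - 1), so z = -1 is a simple zero of Q and P is analytic there; z = -1 is therefore a simple pole and
  Res(f, z₀) = P(z₀)/Q'(z₀).

Q'(z) = 2*z, so Q'(-1) = -2.
P(-1) = 1.

Res(f, -1) = (1)/(-2) = -1/2

Final answer: -1/2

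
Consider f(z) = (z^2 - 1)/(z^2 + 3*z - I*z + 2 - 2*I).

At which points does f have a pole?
The singularities of f are the zeros of the denominator. Factoring,
  z^2 + 3*z - I*z + 2 - 2*I = (z + 1 - I)*(z + 2)
so the candidates are z = -1 + I, z = -2.

Check the numerator P(z) = z^2 - 1 at each one:
  P(-1 + I) = -1 - 2*I ≠ 0, so z = -1 + I is a (simple) pole.
  P(-2) = 3 ≠ 0, so z = -2 is a (simple) pole.

Poles of f: {-2, -1 + I}

Final answer: {-2, -1 + I}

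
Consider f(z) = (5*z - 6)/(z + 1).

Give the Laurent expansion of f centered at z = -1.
Put w = z - (-1), i.e. z = w - 1. The denominator is w, so it suffices to rewrite the numerator in powers of w.

P(z) = 5*z - 6
P(w - 1) = -11 + 5*w

Dividing each term by w:
  f = -11/w + 5

Substituting back w = z + 1:
  f(z) = -11/(z + 1) + 5

The series is finite because the numerator is a polynomial; the negative powers form the principal part, and the coefficient of 1/(z + 1) gives Res(f, -1) = -11.

Final answer: -11/(z + 1) + 5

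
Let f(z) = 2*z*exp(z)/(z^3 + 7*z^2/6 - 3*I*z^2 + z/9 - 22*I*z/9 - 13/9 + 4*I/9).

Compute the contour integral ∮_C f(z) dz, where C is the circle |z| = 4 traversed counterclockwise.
pi*(-636/1405 - 12*I/1405)*exp(1/3 + I/3) + pi*(-1716/2045 - 12*I/2045)*exp(-1 - I/3) + pi*(148464/114929 + 1656*I/114929)*exp(-1/2 + 3*I)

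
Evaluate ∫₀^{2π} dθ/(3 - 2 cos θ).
Call the integral J. The integrand is 2π-periodic and we integrate over a full period, so shifting θ does not change the value (θ → θ + π flips the sign of the trig term). Hence
  J = ∫₀^{2π} dθ/(3 + 2 cos θ).
Put z = e^{iθ}: then cos θ = (z + 1/z)/2, dθ = dz/(iz), and z runs once counterclockwise around |z| = 1:
  J = ∮_{|z|=1} 1/(3 + 2*(z + 1/z)/2) · dz/(iz) = (2/i) ∮_{|z|=1} dz/(2*z^2 + 6*z + 2).
The roots of 2*z^2 + 6*z + 2 are z = (-3 ± sqrt(3^2 - 2^2))/2, with sqrt(5) = sqrt(5); their product is 1, so only z₊ = -3/2 + sqrt(5)/2 lies inside the unit circle (z₋ = -3/2 - sqrt(5)/2 lies outside).
z₊ is a simple zero of q(z) = 2*z^2 + 6*z + 2, so Res(1/q, z₊) = 1/q'(z₊) with q'(z) = 4*z + 6; and q'(z₊) = 2*(z₊ - z₋) = 2*sqrt(5).
Therefore J = (2/i) · 2πi · 1/(2*sqrt(5)) = 2*pi/(sqrt(5)) = 2*sqrt(5)*pi/5

Final answer: 2*sqrt(5)*pi/5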